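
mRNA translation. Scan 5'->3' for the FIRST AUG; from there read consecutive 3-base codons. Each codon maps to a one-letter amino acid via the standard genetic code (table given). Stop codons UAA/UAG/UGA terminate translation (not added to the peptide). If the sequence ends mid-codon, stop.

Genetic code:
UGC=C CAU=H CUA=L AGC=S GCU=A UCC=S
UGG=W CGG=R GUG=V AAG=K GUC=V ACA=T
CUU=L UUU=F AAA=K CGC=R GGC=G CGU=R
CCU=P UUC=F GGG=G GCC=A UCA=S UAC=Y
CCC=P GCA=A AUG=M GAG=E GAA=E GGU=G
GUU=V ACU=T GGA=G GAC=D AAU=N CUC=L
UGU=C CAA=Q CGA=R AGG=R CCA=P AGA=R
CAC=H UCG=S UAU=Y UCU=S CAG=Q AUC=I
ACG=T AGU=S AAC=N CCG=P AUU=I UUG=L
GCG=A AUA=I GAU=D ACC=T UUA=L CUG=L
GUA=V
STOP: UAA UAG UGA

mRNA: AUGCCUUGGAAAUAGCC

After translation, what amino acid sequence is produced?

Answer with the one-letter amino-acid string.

start AUG at pos 0
pos 0: AUG -> M; peptide=M
pos 3: CCU -> P; peptide=MP
pos 6: UGG -> W; peptide=MPW
pos 9: AAA -> K; peptide=MPWK
pos 12: UAG -> STOP

Answer: MPWK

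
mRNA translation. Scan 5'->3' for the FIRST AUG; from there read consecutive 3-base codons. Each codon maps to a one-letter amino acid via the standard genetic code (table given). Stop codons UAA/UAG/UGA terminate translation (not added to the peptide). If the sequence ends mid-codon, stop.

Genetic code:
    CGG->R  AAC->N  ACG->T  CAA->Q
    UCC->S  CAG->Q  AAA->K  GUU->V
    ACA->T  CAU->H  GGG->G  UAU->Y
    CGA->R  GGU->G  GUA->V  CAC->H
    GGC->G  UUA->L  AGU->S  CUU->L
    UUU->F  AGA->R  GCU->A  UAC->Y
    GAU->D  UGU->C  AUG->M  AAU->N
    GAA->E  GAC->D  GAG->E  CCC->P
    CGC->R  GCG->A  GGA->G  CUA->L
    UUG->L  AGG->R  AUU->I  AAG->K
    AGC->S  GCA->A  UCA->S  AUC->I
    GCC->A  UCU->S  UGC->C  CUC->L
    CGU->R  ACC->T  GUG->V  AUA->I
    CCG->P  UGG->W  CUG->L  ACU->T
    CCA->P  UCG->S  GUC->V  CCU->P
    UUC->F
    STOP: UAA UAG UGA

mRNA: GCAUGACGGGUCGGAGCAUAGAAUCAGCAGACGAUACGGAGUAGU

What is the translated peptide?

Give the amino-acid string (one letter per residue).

start AUG at pos 2
pos 2: AUG -> M; peptide=M
pos 5: ACG -> T; peptide=MT
pos 8: GGU -> G; peptide=MTG
pos 11: CGG -> R; peptide=MTGR
pos 14: AGC -> S; peptide=MTGRS
pos 17: AUA -> I; peptide=MTGRSI
pos 20: GAA -> E; peptide=MTGRSIE
pos 23: UCA -> S; peptide=MTGRSIES
pos 26: GCA -> A; peptide=MTGRSIESA
pos 29: GAC -> D; peptide=MTGRSIESAD
pos 32: GAU -> D; peptide=MTGRSIESADD
pos 35: ACG -> T; peptide=MTGRSIESADDT
pos 38: GAG -> E; peptide=MTGRSIESADDTE
pos 41: UAG -> STOP

Answer: MTGRSIESADDTE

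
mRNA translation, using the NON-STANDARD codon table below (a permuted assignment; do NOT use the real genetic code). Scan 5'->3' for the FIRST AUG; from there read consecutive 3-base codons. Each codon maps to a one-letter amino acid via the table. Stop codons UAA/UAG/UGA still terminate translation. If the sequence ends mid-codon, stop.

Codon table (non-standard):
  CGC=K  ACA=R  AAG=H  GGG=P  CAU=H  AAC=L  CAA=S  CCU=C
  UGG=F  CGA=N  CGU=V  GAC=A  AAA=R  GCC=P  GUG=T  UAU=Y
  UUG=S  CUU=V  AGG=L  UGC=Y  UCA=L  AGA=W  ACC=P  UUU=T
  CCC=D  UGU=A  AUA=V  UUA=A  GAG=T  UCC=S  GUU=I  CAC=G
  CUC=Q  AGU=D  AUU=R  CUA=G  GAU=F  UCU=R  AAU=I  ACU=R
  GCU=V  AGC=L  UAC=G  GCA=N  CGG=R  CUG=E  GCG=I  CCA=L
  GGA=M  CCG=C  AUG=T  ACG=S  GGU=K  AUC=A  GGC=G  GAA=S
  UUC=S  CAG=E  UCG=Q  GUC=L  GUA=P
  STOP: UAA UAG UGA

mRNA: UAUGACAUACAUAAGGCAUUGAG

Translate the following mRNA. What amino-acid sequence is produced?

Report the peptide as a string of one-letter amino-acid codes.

Answer: TRGVLH

Derivation:
start AUG at pos 1
pos 1: AUG -> T; peptide=T
pos 4: ACA -> R; peptide=TR
pos 7: UAC -> G; peptide=TRG
pos 10: AUA -> V; peptide=TRGV
pos 13: AGG -> L; peptide=TRGVL
pos 16: CAU -> H; peptide=TRGVLH
pos 19: UGA -> STOP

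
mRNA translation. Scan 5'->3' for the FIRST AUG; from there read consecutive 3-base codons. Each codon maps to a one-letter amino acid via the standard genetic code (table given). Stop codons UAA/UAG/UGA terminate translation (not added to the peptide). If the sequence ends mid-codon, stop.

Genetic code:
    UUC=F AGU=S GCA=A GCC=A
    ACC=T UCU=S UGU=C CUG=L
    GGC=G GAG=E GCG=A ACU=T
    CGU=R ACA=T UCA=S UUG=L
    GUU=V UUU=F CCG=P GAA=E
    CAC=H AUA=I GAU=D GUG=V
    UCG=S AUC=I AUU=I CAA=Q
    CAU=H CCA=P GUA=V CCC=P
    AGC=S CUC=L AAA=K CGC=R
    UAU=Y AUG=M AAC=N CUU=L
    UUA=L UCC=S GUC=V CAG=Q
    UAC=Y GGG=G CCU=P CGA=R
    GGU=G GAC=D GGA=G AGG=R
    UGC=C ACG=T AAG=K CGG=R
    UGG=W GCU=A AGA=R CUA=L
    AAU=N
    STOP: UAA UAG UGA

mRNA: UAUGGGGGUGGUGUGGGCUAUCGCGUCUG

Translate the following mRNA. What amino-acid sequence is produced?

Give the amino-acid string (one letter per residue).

start AUG at pos 1
pos 1: AUG -> M; peptide=M
pos 4: GGG -> G; peptide=MG
pos 7: GUG -> V; peptide=MGV
pos 10: GUG -> V; peptide=MGVV
pos 13: UGG -> W; peptide=MGVVW
pos 16: GCU -> A; peptide=MGVVWA
pos 19: AUC -> I; peptide=MGVVWAI
pos 22: GCG -> A; peptide=MGVVWAIA
pos 25: UCU -> S; peptide=MGVVWAIAS
pos 28: only 1 nt remain (<3), stop (end of mRNA)

Answer: MGVVWAIAS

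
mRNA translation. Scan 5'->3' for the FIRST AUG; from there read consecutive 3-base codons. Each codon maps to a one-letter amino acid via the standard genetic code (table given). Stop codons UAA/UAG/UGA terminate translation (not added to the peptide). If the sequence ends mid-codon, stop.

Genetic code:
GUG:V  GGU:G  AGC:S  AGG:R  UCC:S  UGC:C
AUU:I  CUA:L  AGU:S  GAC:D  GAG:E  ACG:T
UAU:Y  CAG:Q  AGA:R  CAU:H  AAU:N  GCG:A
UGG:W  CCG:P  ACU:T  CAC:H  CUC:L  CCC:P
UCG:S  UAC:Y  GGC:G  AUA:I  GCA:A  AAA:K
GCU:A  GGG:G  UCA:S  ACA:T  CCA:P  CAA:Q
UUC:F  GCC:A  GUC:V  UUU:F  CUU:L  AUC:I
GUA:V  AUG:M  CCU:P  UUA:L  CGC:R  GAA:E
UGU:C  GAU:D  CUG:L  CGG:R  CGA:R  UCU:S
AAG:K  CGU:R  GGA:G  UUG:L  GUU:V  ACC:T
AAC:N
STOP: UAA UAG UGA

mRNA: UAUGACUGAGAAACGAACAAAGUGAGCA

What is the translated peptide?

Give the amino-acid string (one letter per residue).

Answer: MTEKRTK

Derivation:
start AUG at pos 1
pos 1: AUG -> M; peptide=M
pos 4: ACU -> T; peptide=MT
pos 7: GAG -> E; peptide=MTE
pos 10: AAA -> K; peptide=MTEK
pos 13: CGA -> R; peptide=MTEKR
pos 16: ACA -> T; peptide=MTEKRT
pos 19: AAG -> K; peptide=MTEKRTK
pos 22: UGA -> STOP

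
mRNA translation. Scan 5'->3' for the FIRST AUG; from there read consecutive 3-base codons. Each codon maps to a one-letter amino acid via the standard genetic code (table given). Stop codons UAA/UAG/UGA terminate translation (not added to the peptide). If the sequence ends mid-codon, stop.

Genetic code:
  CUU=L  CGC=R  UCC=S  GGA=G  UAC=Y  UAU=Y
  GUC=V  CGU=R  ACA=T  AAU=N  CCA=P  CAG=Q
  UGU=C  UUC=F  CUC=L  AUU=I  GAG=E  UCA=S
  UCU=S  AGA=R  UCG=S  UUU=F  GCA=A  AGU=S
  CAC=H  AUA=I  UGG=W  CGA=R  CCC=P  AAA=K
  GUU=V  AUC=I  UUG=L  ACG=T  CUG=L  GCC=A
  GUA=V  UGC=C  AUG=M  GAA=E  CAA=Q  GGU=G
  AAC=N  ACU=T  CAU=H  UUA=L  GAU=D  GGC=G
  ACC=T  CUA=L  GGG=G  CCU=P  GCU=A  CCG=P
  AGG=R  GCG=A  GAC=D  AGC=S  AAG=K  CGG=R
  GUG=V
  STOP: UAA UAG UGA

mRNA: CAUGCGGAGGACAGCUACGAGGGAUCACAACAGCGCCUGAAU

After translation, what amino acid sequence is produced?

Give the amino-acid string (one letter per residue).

start AUG at pos 1
pos 1: AUG -> M; peptide=M
pos 4: CGG -> R; peptide=MR
pos 7: AGG -> R; peptide=MRR
pos 10: ACA -> T; peptide=MRRT
pos 13: GCU -> A; peptide=MRRTA
pos 16: ACG -> T; peptide=MRRTAT
pos 19: AGG -> R; peptide=MRRTATR
pos 22: GAU -> D; peptide=MRRTATRD
pos 25: CAC -> H; peptide=MRRTATRDH
pos 28: AAC -> N; peptide=MRRTATRDHN
pos 31: AGC -> S; peptide=MRRTATRDHNS
pos 34: GCC -> A; peptide=MRRTATRDHNSA
pos 37: UGA -> STOP

Answer: MRRTATRDHNSA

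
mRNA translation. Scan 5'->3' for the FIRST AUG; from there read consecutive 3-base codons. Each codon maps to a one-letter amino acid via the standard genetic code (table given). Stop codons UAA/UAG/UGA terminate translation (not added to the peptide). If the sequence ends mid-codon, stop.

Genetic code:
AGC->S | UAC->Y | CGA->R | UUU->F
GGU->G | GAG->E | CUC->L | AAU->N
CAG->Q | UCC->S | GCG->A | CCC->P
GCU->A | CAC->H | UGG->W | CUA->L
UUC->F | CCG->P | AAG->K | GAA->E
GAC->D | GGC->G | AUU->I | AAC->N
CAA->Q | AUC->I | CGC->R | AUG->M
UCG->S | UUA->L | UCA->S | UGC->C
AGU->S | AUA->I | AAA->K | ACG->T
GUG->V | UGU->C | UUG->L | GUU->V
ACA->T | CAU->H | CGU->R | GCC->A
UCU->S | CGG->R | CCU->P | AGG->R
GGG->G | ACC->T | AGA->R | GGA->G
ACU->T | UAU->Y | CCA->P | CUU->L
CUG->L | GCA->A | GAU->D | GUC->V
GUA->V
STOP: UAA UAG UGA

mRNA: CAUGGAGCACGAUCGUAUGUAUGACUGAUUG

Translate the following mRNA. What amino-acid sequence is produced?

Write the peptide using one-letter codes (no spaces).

Answer: MEHDRMYD

Derivation:
start AUG at pos 1
pos 1: AUG -> M; peptide=M
pos 4: GAG -> E; peptide=ME
pos 7: CAC -> H; peptide=MEH
pos 10: GAU -> D; peptide=MEHD
pos 13: CGU -> R; peptide=MEHDR
pos 16: AUG -> M; peptide=MEHDRM
pos 19: UAU -> Y; peptide=MEHDRMY
pos 22: GAC -> D; peptide=MEHDRMYD
pos 25: UGA -> STOP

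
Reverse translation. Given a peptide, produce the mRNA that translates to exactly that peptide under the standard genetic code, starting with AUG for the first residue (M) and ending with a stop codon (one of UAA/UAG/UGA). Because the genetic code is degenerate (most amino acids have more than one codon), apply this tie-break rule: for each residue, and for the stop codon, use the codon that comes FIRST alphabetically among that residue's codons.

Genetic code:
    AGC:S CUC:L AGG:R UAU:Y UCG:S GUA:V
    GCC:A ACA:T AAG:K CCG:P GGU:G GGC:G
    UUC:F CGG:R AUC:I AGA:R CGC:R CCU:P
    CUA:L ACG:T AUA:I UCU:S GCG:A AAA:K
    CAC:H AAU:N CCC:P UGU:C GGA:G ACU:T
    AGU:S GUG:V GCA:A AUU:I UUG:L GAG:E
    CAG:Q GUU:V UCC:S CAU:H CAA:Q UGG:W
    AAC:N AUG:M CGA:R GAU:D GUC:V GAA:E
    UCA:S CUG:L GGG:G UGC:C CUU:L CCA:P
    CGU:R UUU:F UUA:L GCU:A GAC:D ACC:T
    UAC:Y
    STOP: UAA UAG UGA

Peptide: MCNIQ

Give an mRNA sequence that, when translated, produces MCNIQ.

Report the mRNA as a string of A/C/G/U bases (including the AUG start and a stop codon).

residue 1: M -> AUG (start codon)
residue 2: C codons sorted = UGC,UGU -> pick first = UGC
residue 3: N codons sorted = AAC,AAU -> pick first = AAC
residue 4: I codons sorted = AUA,AUC,AUU -> pick first = AUA
residue 5: Q codons sorted = CAA,CAG -> pick first = CAA
terminator: stop codons sorted = UAA,UAG,UGA -> pick first = UAA

Answer: mRNA: AUGUGCAACAUACAAUAA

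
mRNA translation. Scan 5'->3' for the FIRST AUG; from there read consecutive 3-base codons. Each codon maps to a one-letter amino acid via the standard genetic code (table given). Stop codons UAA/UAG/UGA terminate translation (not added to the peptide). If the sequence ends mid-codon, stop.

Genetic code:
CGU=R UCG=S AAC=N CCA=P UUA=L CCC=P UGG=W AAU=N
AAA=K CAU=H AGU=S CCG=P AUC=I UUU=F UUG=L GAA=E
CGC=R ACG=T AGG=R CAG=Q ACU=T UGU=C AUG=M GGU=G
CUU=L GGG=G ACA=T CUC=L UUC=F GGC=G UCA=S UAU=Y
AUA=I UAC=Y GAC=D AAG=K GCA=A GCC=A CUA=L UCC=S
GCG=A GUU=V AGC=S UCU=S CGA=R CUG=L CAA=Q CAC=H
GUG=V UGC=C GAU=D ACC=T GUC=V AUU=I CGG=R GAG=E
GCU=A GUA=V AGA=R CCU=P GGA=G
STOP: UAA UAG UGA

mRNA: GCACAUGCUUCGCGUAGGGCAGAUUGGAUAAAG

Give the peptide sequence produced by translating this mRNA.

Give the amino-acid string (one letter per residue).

start AUG at pos 4
pos 4: AUG -> M; peptide=M
pos 7: CUU -> L; peptide=ML
pos 10: CGC -> R; peptide=MLR
pos 13: GUA -> V; peptide=MLRV
pos 16: GGG -> G; peptide=MLRVG
pos 19: CAG -> Q; peptide=MLRVGQ
pos 22: AUU -> I; peptide=MLRVGQI
pos 25: GGA -> G; peptide=MLRVGQIG
pos 28: UAA -> STOP

Answer: MLRVGQIG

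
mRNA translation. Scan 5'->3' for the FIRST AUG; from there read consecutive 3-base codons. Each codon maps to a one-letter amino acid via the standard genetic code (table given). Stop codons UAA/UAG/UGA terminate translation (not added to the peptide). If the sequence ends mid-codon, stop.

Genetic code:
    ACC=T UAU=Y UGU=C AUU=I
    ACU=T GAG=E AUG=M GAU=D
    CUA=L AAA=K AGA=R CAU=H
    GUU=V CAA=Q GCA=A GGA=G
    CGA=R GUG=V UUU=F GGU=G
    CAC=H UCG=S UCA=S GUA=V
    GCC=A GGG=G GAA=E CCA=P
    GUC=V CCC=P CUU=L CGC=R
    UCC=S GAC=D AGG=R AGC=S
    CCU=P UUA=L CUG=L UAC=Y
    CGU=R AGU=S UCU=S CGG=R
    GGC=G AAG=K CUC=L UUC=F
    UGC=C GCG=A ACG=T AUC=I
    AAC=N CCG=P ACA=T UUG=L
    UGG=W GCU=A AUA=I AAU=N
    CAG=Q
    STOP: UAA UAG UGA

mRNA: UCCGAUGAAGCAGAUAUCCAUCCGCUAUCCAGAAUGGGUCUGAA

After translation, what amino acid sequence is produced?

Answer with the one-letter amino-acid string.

start AUG at pos 4
pos 4: AUG -> M; peptide=M
pos 7: AAG -> K; peptide=MK
pos 10: CAG -> Q; peptide=MKQ
pos 13: AUA -> I; peptide=MKQI
pos 16: UCC -> S; peptide=MKQIS
pos 19: AUC -> I; peptide=MKQISI
pos 22: CGC -> R; peptide=MKQISIR
pos 25: UAU -> Y; peptide=MKQISIRY
pos 28: CCA -> P; peptide=MKQISIRYP
pos 31: GAA -> E; peptide=MKQISIRYPE
pos 34: UGG -> W; peptide=MKQISIRYPEW
pos 37: GUC -> V; peptide=MKQISIRYPEWV
pos 40: UGA -> STOP

Answer: MKQISIRYPEWV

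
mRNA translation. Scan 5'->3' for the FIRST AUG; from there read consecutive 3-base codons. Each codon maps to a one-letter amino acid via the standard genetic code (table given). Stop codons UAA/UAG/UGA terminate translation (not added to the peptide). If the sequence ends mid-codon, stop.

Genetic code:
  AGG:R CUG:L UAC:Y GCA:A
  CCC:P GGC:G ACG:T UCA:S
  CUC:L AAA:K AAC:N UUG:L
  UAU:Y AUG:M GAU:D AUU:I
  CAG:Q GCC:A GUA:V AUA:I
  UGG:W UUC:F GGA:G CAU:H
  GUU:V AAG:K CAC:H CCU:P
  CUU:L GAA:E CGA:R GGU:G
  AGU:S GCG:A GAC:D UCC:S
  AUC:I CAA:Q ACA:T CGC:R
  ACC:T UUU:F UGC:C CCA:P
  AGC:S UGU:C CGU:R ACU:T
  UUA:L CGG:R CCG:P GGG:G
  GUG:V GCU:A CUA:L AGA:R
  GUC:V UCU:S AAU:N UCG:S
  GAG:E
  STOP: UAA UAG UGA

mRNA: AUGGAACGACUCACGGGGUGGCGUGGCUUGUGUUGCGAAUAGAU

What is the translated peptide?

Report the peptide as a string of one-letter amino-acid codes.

Answer: MERLTGWRGLCCE

Derivation:
start AUG at pos 0
pos 0: AUG -> M; peptide=M
pos 3: GAA -> E; peptide=ME
pos 6: CGA -> R; peptide=MER
pos 9: CUC -> L; peptide=MERL
pos 12: ACG -> T; peptide=MERLT
pos 15: GGG -> G; peptide=MERLTG
pos 18: UGG -> W; peptide=MERLTGW
pos 21: CGU -> R; peptide=MERLTGWR
pos 24: GGC -> G; peptide=MERLTGWRG
pos 27: UUG -> L; peptide=MERLTGWRGL
pos 30: UGU -> C; peptide=MERLTGWRGLC
pos 33: UGC -> C; peptide=MERLTGWRGLCC
pos 36: GAA -> E; peptide=MERLTGWRGLCCE
pos 39: UAG -> STOP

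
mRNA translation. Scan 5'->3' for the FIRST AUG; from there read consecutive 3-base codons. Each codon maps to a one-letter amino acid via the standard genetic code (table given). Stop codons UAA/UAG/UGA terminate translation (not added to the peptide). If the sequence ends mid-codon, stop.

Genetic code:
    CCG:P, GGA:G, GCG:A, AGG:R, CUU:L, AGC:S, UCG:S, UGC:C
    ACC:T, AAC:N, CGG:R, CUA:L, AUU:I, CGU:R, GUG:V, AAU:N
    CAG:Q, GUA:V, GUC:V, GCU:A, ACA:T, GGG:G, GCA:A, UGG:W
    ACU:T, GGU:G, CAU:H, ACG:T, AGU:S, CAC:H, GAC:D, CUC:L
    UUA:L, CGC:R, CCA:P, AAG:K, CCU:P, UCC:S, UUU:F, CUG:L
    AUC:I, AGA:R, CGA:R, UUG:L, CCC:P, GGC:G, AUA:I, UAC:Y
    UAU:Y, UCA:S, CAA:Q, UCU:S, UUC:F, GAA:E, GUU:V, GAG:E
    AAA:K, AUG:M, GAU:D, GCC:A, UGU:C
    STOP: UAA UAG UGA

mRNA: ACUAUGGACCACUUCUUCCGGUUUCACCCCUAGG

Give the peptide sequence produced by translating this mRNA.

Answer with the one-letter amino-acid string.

Answer: MDHFFRFHP

Derivation:
start AUG at pos 3
pos 3: AUG -> M; peptide=M
pos 6: GAC -> D; peptide=MD
pos 9: CAC -> H; peptide=MDH
pos 12: UUC -> F; peptide=MDHF
pos 15: UUC -> F; peptide=MDHFF
pos 18: CGG -> R; peptide=MDHFFR
pos 21: UUU -> F; peptide=MDHFFRF
pos 24: CAC -> H; peptide=MDHFFRFH
pos 27: CCC -> P; peptide=MDHFFRFHP
pos 30: UAG -> STOP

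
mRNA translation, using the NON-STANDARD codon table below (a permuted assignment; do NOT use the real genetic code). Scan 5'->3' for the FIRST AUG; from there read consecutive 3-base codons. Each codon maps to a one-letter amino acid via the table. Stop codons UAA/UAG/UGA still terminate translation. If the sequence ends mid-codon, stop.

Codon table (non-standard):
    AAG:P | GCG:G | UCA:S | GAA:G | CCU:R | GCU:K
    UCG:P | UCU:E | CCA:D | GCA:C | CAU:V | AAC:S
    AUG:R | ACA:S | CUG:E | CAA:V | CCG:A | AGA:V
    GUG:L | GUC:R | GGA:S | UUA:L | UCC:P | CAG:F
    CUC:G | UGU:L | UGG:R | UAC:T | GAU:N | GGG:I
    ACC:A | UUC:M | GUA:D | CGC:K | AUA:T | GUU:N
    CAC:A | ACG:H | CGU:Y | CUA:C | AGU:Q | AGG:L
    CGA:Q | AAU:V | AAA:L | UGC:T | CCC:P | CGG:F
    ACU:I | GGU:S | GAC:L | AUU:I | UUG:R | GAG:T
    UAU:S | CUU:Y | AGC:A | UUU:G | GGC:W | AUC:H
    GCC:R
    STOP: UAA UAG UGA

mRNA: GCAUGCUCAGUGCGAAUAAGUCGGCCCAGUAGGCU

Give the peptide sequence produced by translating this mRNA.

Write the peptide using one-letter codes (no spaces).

Answer: RGQGVPPRF

Derivation:
start AUG at pos 2
pos 2: AUG -> R; peptide=R
pos 5: CUC -> G; peptide=RG
pos 8: AGU -> Q; peptide=RGQ
pos 11: GCG -> G; peptide=RGQG
pos 14: AAU -> V; peptide=RGQGV
pos 17: AAG -> P; peptide=RGQGVP
pos 20: UCG -> P; peptide=RGQGVPP
pos 23: GCC -> R; peptide=RGQGVPPR
pos 26: CAG -> F; peptide=RGQGVPPRF
pos 29: UAG -> STOP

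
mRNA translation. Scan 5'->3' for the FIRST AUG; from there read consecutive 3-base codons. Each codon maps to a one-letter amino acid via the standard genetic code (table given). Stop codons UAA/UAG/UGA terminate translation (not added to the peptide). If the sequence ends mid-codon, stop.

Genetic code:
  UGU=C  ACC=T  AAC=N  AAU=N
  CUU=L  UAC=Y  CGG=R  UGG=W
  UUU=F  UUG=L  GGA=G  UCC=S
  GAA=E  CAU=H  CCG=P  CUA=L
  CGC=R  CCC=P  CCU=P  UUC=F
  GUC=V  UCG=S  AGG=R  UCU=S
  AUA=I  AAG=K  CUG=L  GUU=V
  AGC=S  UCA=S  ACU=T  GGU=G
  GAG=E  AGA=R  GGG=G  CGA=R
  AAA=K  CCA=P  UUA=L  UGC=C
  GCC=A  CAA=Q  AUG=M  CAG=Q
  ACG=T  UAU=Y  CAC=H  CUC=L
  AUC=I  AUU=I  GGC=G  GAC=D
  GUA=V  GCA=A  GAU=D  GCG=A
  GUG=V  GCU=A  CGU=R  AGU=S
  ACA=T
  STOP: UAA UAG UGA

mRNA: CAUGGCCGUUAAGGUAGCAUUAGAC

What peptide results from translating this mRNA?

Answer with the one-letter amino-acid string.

start AUG at pos 1
pos 1: AUG -> M; peptide=M
pos 4: GCC -> A; peptide=MA
pos 7: GUU -> V; peptide=MAV
pos 10: AAG -> K; peptide=MAVK
pos 13: GUA -> V; peptide=MAVKV
pos 16: GCA -> A; peptide=MAVKVA
pos 19: UUA -> L; peptide=MAVKVAL
pos 22: GAC -> D; peptide=MAVKVALD
pos 25: only 0 nt remain (<3), stop (end of mRNA)

Answer: MAVKVALD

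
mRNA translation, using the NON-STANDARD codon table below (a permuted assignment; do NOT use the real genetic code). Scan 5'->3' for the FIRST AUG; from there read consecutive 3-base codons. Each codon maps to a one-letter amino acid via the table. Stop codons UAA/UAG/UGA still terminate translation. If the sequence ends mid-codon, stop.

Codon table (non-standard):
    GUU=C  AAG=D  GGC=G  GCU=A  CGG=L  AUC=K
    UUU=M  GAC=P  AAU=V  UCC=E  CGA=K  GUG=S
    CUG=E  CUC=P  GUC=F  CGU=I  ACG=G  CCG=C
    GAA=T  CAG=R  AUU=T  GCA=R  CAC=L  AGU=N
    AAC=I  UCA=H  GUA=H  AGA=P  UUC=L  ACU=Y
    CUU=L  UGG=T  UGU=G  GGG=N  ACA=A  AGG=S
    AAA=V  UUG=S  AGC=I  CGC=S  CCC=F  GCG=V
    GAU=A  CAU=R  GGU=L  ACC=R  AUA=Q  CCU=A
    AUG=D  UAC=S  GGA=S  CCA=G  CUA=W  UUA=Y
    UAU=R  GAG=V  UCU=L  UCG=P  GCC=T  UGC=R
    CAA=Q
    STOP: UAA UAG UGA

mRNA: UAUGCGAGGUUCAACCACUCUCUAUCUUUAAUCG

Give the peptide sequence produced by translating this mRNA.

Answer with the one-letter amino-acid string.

Answer: DKLHRYPRL

Derivation:
start AUG at pos 1
pos 1: AUG -> D; peptide=D
pos 4: CGA -> K; peptide=DK
pos 7: GGU -> L; peptide=DKL
pos 10: UCA -> H; peptide=DKLH
pos 13: ACC -> R; peptide=DKLHR
pos 16: ACU -> Y; peptide=DKLHRY
pos 19: CUC -> P; peptide=DKLHRYP
pos 22: UAU -> R; peptide=DKLHRYPR
pos 25: CUU -> L; peptide=DKLHRYPRL
pos 28: UAA -> STOP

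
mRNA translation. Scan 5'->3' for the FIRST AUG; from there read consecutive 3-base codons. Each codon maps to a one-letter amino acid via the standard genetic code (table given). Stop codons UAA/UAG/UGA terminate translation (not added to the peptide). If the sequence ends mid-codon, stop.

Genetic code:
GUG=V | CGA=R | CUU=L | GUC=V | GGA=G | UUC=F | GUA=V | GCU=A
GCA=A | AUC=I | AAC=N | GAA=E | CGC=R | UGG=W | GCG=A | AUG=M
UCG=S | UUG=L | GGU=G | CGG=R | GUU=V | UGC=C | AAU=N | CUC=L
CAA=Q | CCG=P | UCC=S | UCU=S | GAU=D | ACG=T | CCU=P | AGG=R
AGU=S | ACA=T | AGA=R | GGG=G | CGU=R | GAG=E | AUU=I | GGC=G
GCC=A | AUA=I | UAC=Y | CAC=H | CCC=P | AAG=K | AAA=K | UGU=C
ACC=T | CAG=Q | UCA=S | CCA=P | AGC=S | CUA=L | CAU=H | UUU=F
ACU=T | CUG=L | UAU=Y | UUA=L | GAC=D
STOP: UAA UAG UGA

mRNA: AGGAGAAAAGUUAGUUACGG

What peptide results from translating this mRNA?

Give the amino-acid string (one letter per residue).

Answer: (empty: no AUG start codon)

Derivation:
no AUG start codon found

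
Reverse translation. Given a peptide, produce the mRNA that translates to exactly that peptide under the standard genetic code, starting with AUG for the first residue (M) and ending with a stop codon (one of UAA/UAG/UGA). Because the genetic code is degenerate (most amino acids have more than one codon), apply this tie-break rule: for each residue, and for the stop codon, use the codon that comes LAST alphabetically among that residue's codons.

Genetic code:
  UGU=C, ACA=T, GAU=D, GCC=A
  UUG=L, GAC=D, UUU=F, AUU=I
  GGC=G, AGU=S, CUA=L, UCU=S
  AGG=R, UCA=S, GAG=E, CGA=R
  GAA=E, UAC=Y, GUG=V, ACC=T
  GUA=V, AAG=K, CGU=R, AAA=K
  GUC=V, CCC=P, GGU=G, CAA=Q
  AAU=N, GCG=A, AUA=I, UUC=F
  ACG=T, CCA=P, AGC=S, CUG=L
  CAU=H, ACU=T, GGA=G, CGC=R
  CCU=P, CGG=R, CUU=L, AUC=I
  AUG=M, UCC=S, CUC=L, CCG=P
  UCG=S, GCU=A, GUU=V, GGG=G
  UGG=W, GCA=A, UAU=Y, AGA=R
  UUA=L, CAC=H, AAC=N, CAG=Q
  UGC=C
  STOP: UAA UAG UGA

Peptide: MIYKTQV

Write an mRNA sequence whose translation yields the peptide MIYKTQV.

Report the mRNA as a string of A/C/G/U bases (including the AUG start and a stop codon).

Answer: mRNA: AUGAUUUAUAAGACUCAGGUUUGA

Derivation:
residue 1: M -> AUG (start codon)
residue 2: I codons sorted = AUA,AUC,AUU -> pick last = AUU
residue 3: Y codons sorted = UAC,UAU -> pick last = UAU
residue 4: K codons sorted = AAA,AAG -> pick last = AAG
residue 5: T codons sorted = ACA,ACC,ACG,ACU -> pick last = ACU
residue 6: Q codons sorted = CAA,CAG -> pick last = CAG
residue 7: V codons sorted = GUA,GUC,GUG,GUU -> pick last = GUU
terminator: stop codons sorted = UAA,UAG,UGA -> pick last = UGA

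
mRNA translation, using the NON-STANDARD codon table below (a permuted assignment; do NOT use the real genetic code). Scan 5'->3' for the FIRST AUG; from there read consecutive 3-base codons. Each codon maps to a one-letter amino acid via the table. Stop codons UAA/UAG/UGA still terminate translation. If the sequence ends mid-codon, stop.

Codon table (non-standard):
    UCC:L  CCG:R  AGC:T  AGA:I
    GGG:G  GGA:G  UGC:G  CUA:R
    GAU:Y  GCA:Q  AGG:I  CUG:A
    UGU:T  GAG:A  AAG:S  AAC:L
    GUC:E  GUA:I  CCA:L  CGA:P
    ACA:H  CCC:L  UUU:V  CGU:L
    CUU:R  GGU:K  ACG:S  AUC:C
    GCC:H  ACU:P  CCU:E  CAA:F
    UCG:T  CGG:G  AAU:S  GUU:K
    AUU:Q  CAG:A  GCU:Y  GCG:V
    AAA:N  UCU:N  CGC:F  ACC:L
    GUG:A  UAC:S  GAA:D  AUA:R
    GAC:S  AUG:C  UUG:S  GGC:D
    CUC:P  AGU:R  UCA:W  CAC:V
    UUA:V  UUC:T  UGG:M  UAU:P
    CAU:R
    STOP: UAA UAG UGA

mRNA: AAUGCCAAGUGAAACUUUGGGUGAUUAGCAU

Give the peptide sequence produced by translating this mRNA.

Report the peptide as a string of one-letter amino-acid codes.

Answer: CLRDPSKY

Derivation:
start AUG at pos 1
pos 1: AUG -> C; peptide=C
pos 4: CCA -> L; peptide=CL
pos 7: AGU -> R; peptide=CLR
pos 10: GAA -> D; peptide=CLRD
pos 13: ACU -> P; peptide=CLRDP
pos 16: UUG -> S; peptide=CLRDPS
pos 19: GGU -> K; peptide=CLRDPSK
pos 22: GAU -> Y; peptide=CLRDPSKY
pos 25: UAG -> STOP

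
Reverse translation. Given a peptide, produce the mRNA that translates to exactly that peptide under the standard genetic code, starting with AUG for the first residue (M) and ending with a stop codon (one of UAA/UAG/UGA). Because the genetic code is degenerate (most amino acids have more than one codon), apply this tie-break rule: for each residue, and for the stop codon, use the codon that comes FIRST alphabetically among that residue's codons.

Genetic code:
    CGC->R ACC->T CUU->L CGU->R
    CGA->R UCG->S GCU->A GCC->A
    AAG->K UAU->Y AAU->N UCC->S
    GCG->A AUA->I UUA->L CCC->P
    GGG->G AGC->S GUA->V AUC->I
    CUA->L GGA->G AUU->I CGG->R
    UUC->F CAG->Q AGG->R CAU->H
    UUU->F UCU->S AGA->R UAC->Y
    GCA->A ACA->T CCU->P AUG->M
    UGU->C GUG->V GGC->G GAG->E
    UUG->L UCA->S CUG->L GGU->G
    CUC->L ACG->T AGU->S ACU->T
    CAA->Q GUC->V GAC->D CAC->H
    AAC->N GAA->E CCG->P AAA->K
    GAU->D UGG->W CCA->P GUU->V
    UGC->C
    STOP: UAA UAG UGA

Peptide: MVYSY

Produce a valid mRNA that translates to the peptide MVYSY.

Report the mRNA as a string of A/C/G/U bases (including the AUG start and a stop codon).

residue 1: M -> AUG (start codon)
residue 2: V codons sorted = GUA,GUC,GUG,GUU -> pick first = GUA
residue 3: Y codons sorted = UAC,UAU -> pick first = UAC
residue 4: S codons sorted = AGC,AGU,UCA,UCC,UCG,UCU -> pick first = AGC
residue 5: Y codons sorted = UAC,UAU -> pick first = UAC
terminator: stop codons sorted = UAA,UAG,UGA -> pick first = UAA

Answer: mRNA: AUGGUAUACAGCUACUAA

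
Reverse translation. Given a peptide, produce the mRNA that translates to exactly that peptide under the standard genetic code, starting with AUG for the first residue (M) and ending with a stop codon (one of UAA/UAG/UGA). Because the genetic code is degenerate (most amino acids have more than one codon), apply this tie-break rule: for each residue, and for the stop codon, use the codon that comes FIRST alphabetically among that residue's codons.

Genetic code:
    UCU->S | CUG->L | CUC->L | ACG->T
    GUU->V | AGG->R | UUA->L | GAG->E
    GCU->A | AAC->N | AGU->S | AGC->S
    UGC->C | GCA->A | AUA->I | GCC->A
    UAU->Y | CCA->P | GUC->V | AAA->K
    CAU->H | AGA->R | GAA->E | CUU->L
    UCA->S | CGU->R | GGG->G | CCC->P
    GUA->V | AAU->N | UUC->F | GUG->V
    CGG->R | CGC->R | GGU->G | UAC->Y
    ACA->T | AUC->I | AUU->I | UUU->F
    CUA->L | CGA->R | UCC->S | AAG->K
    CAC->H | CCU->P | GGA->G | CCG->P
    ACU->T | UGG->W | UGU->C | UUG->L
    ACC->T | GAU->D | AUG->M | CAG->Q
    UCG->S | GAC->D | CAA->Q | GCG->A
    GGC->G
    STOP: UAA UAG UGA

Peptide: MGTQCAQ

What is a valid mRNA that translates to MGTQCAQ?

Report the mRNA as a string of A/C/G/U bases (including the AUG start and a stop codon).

residue 1: M -> AUG (start codon)
residue 2: G codons sorted = GGA,GGC,GGG,GGU -> pick first = GGA
residue 3: T codons sorted = ACA,ACC,ACG,ACU -> pick first = ACA
residue 4: Q codons sorted = CAA,CAG -> pick first = CAA
residue 5: C codons sorted = UGC,UGU -> pick first = UGC
residue 6: A codons sorted = GCA,GCC,GCG,GCU -> pick first = GCA
residue 7: Q codons sorted = CAA,CAG -> pick first = CAA
terminator: stop codons sorted = UAA,UAG,UGA -> pick first = UAA

Answer: mRNA: AUGGGAACACAAUGCGCACAAUAA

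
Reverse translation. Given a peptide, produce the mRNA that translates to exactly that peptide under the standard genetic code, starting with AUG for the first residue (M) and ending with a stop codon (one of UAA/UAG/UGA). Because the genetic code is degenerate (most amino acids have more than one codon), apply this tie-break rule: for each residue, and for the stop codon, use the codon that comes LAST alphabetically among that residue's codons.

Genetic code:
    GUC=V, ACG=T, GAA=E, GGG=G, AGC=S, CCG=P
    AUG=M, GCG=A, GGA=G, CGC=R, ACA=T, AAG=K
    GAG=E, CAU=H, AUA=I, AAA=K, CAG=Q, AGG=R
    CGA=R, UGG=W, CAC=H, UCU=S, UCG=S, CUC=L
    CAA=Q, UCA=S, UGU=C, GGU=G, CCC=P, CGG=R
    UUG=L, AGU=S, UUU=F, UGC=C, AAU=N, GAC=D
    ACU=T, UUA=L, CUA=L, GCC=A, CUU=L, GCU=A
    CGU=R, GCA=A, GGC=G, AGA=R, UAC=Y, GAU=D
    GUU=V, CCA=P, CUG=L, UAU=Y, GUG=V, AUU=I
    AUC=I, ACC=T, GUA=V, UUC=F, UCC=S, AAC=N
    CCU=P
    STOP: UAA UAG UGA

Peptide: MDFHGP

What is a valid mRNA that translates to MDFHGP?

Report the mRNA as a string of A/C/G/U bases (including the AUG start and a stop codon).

Answer: mRNA: AUGGAUUUUCAUGGUCCUUGA

Derivation:
residue 1: M -> AUG (start codon)
residue 2: D codons sorted = GAC,GAU -> pick last = GAU
residue 3: F codons sorted = UUC,UUU -> pick last = UUU
residue 4: H codons sorted = CAC,CAU -> pick last = CAU
residue 5: G codons sorted = GGA,GGC,GGG,GGU -> pick last = GGU
residue 6: P codons sorted = CCA,CCC,CCG,CCU -> pick last = CCU
terminator: stop codons sorted = UAA,UAG,UGA -> pick last = UGA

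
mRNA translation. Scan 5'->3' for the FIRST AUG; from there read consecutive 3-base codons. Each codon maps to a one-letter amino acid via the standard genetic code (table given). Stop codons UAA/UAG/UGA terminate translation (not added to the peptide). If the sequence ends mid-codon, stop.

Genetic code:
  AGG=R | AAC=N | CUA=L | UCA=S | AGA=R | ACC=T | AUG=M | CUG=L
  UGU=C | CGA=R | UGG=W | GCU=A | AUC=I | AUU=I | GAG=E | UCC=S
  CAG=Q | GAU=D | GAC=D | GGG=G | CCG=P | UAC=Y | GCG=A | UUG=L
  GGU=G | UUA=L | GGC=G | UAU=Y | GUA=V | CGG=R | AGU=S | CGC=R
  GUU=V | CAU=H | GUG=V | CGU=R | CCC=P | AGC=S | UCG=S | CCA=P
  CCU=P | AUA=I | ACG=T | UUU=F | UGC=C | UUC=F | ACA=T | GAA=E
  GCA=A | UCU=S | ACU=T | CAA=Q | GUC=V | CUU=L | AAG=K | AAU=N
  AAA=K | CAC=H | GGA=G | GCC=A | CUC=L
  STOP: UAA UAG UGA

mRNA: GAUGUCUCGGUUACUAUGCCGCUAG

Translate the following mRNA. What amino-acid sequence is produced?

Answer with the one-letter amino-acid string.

start AUG at pos 1
pos 1: AUG -> M; peptide=M
pos 4: UCU -> S; peptide=MS
pos 7: CGG -> R; peptide=MSR
pos 10: UUA -> L; peptide=MSRL
pos 13: CUA -> L; peptide=MSRLL
pos 16: UGC -> C; peptide=MSRLLC
pos 19: CGC -> R; peptide=MSRLLCR
pos 22: UAG -> STOP

Answer: MSRLLCR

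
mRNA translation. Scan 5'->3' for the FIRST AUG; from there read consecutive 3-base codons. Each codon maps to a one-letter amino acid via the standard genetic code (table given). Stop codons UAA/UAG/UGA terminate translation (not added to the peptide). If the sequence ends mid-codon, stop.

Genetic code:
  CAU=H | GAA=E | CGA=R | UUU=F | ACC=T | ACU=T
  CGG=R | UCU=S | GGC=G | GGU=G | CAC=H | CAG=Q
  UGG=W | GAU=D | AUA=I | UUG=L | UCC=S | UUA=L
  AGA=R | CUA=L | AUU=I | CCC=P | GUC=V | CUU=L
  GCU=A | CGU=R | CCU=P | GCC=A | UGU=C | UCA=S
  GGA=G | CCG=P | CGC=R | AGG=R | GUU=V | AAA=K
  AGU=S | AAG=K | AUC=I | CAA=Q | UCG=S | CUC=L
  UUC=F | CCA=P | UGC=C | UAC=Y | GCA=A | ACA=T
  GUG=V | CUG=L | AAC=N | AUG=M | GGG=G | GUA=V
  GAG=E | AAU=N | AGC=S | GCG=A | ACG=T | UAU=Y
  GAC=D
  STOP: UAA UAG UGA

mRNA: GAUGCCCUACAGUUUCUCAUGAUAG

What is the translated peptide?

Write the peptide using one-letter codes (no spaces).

Answer: MPYSFS

Derivation:
start AUG at pos 1
pos 1: AUG -> M; peptide=M
pos 4: CCC -> P; peptide=MP
pos 7: UAC -> Y; peptide=MPY
pos 10: AGU -> S; peptide=MPYS
pos 13: UUC -> F; peptide=MPYSF
pos 16: UCA -> S; peptide=MPYSFS
pos 19: UGA -> STOP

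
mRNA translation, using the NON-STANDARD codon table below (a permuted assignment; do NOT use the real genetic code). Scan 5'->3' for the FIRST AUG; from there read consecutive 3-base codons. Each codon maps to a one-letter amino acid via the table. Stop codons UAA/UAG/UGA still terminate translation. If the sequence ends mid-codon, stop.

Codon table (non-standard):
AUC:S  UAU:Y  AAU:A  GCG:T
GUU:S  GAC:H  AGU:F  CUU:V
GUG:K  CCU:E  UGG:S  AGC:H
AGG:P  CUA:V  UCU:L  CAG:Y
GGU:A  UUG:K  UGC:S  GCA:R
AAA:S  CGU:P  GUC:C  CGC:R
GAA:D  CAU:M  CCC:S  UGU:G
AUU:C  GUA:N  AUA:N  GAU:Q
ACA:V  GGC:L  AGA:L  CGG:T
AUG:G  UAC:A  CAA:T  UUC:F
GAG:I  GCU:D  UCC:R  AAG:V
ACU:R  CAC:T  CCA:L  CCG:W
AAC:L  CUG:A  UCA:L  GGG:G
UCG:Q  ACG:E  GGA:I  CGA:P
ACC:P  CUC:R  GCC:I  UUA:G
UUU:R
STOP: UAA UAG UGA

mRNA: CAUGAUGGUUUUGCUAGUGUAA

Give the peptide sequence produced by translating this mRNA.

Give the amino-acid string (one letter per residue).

start AUG at pos 1
pos 1: AUG -> G; peptide=G
pos 4: AUG -> G; peptide=GG
pos 7: GUU -> S; peptide=GGS
pos 10: UUG -> K; peptide=GGSK
pos 13: CUA -> V; peptide=GGSKV
pos 16: GUG -> K; peptide=GGSKVK
pos 19: UAA -> STOP

Answer: GGSKVK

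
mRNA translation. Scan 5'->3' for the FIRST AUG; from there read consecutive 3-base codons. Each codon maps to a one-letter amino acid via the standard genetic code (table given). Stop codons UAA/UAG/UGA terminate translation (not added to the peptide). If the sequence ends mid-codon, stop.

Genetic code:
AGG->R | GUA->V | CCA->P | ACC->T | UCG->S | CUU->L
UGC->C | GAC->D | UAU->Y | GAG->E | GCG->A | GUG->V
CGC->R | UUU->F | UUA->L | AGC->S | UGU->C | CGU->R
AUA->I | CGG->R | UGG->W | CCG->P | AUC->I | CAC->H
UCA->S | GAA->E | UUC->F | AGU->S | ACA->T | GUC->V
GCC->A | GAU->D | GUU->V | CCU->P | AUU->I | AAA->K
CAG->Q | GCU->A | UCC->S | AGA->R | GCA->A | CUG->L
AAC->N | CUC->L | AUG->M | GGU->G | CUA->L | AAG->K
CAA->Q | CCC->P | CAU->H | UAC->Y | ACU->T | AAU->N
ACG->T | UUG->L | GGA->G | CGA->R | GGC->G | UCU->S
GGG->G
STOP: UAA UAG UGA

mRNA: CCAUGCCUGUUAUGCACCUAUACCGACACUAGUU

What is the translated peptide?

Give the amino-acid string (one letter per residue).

Answer: MPVMHLYRH

Derivation:
start AUG at pos 2
pos 2: AUG -> M; peptide=M
pos 5: CCU -> P; peptide=MP
pos 8: GUU -> V; peptide=MPV
pos 11: AUG -> M; peptide=MPVM
pos 14: CAC -> H; peptide=MPVMH
pos 17: CUA -> L; peptide=MPVMHL
pos 20: UAC -> Y; peptide=MPVMHLY
pos 23: CGA -> R; peptide=MPVMHLYR
pos 26: CAC -> H; peptide=MPVMHLYRH
pos 29: UAG -> STOP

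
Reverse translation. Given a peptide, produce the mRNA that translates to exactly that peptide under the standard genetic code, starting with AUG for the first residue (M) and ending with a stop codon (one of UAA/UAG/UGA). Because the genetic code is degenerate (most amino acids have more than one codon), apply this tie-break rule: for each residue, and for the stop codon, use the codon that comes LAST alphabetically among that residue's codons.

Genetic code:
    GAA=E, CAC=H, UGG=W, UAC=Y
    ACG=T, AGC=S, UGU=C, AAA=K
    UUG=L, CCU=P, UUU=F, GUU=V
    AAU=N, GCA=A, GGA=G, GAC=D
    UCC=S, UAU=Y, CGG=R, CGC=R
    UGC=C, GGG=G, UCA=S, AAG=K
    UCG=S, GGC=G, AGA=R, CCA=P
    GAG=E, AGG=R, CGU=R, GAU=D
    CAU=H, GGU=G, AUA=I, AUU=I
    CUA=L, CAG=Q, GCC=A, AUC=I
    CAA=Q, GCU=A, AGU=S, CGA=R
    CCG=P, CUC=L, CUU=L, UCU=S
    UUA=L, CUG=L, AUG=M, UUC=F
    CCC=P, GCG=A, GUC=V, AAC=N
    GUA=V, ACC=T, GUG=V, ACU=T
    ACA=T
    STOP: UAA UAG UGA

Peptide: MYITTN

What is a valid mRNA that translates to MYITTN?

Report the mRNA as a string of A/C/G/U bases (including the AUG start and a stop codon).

Answer: mRNA: AUGUAUAUUACUACUAAUUGA

Derivation:
residue 1: M -> AUG (start codon)
residue 2: Y codons sorted = UAC,UAU -> pick last = UAU
residue 3: I codons sorted = AUA,AUC,AUU -> pick last = AUU
residue 4: T codons sorted = ACA,ACC,ACG,ACU -> pick last = ACU
residue 5: T codons sorted = ACA,ACC,ACG,ACU -> pick last = ACU
residue 6: N codons sorted = AAC,AAU -> pick last = AAU
terminator: stop codons sorted = UAA,UAG,UGA -> pick last = UGA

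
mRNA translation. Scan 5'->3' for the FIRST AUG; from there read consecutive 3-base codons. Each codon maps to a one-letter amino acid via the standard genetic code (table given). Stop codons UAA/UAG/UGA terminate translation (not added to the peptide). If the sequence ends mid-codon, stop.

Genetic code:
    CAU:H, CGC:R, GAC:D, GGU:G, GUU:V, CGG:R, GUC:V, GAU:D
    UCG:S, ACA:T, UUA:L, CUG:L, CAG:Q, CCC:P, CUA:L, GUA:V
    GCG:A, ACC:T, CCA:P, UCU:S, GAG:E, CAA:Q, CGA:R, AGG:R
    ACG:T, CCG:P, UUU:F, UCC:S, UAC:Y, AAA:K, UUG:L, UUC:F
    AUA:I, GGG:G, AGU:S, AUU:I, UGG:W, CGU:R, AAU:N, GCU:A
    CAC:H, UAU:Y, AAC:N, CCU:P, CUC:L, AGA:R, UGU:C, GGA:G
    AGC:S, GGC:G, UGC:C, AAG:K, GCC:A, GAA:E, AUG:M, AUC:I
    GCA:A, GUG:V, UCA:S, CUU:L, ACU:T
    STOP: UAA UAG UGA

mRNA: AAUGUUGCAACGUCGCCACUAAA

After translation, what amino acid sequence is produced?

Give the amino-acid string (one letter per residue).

Answer: MLQRRH

Derivation:
start AUG at pos 1
pos 1: AUG -> M; peptide=M
pos 4: UUG -> L; peptide=ML
pos 7: CAA -> Q; peptide=MLQ
pos 10: CGU -> R; peptide=MLQR
pos 13: CGC -> R; peptide=MLQRR
pos 16: CAC -> H; peptide=MLQRRH
pos 19: UAA -> STOP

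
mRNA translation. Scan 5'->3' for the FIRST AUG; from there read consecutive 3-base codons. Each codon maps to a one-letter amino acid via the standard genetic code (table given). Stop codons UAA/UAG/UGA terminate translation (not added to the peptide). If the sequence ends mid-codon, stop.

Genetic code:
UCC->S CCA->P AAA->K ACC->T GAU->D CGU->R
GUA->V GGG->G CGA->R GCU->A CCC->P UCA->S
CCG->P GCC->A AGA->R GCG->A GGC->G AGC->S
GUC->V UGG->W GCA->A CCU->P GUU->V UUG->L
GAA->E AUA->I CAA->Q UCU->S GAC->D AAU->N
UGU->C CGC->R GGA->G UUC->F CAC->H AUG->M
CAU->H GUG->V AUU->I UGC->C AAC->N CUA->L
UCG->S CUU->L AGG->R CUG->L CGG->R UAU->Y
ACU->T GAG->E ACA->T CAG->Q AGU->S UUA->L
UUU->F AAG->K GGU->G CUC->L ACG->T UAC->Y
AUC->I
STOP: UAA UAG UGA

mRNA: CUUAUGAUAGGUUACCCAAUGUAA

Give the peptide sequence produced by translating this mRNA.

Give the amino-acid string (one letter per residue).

Answer: MIGYPM

Derivation:
start AUG at pos 3
pos 3: AUG -> M; peptide=M
pos 6: AUA -> I; peptide=MI
pos 9: GGU -> G; peptide=MIG
pos 12: UAC -> Y; peptide=MIGY
pos 15: CCA -> P; peptide=MIGYP
pos 18: AUG -> M; peptide=MIGYPM
pos 21: UAA -> STOP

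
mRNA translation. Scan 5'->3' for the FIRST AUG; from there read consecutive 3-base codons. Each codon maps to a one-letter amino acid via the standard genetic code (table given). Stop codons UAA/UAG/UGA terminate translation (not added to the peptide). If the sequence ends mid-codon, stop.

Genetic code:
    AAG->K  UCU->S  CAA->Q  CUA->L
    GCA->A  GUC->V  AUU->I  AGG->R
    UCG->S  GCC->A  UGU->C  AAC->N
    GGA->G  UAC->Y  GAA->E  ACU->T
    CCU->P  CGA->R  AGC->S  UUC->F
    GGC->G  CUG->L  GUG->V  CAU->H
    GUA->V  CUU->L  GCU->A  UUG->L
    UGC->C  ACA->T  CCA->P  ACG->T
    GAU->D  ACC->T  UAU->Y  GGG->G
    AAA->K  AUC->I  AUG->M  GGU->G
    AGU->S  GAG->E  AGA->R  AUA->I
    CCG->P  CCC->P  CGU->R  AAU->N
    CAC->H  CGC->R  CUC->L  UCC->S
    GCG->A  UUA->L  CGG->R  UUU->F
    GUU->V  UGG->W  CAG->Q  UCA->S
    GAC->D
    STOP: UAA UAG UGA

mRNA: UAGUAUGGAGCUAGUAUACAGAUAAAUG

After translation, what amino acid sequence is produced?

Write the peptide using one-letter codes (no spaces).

Answer: MELVYR

Derivation:
start AUG at pos 4
pos 4: AUG -> M; peptide=M
pos 7: GAG -> E; peptide=ME
pos 10: CUA -> L; peptide=MEL
pos 13: GUA -> V; peptide=MELV
pos 16: UAC -> Y; peptide=MELVY
pos 19: AGA -> R; peptide=MELVYR
pos 22: UAA -> STOP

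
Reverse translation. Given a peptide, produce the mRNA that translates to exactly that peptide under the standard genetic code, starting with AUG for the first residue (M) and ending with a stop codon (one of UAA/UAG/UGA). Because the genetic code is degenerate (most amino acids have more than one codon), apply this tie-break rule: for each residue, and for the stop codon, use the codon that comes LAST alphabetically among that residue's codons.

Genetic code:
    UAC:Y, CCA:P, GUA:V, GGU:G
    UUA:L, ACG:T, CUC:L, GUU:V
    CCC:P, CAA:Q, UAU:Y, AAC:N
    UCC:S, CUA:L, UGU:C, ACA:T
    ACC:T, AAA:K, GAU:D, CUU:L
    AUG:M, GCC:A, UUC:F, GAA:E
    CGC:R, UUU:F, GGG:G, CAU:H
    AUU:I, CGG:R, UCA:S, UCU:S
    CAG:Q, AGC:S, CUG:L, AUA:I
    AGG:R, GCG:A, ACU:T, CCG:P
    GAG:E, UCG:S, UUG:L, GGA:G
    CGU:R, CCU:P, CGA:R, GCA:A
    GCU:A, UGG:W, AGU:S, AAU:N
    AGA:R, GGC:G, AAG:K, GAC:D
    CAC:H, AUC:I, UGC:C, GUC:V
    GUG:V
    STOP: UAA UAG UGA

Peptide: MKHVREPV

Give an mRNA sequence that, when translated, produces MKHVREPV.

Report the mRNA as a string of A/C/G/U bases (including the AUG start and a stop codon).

Answer: mRNA: AUGAAGCAUGUUCGUGAGCCUGUUUGA

Derivation:
residue 1: M -> AUG (start codon)
residue 2: K codons sorted = AAA,AAG -> pick last = AAG
residue 3: H codons sorted = CAC,CAU -> pick last = CAU
residue 4: V codons sorted = GUA,GUC,GUG,GUU -> pick last = GUU
residue 5: R codons sorted = AGA,AGG,CGA,CGC,CGG,CGU -> pick last = CGU
residue 6: E codons sorted = GAA,GAG -> pick last = GAG
residue 7: P codons sorted = CCA,CCC,CCG,CCU -> pick last = CCU
residue 8: V codons sorted = GUA,GUC,GUG,GUU -> pick last = GUU
terminator: stop codons sorted = UAA,UAG,UGA -> pick last = UGA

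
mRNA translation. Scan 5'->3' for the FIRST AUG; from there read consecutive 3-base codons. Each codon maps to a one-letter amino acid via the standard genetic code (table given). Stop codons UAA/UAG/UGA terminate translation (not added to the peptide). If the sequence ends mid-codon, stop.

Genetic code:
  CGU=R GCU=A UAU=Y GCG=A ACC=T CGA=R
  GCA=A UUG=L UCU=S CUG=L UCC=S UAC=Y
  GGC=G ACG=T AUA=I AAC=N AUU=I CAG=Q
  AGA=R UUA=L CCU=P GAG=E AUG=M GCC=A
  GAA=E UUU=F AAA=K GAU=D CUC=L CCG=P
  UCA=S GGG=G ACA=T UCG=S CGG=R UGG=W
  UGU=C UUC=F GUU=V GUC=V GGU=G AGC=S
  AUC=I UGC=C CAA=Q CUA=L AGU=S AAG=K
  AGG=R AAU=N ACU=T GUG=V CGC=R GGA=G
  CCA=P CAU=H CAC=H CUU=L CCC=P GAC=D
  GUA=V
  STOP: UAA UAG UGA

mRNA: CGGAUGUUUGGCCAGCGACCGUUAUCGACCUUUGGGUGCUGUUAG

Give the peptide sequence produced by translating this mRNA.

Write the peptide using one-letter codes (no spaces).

Answer: MFGQRPLSTFGCC

Derivation:
start AUG at pos 3
pos 3: AUG -> M; peptide=M
pos 6: UUU -> F; peptide=MF
pos 9: GGC -> G; peptide=MFG
pos 12: CAG -> Q; peptide=MFGQ
pos 15: CGA -> R; peptide=MFGQR
pos 18: CCG -> P; peptide=MFGQRP
pos 21: UUA -> L; peptide=MFGQRPL
pos 24: UCG -> S; peptide=MFGQRPLS
pos 27: ACC -> T; peptide=MFGQRPLST
pos 30: UUU -> F; peptide=MFGQRPLSTF
pos 33: GGG -> G; peptide=MFGQRPLSTFG
pos 36: UGC -> C; peptide=MFGQRPLSTFGC
pos 39: UGU -> C; peptide=MFGQRPLSTFGCC
pos 42: UAG -> STOP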